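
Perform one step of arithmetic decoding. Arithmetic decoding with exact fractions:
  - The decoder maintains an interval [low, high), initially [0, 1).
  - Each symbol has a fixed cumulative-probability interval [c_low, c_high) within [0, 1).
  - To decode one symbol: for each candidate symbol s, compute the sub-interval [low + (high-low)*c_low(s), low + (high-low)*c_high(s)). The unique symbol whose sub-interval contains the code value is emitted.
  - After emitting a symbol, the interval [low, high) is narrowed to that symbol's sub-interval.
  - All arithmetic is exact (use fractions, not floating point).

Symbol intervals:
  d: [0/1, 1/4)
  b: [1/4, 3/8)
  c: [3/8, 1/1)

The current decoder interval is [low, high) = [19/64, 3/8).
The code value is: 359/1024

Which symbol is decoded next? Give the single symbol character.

Answer: c

Derivation:
Interval width = high − low = 3/8 − 19/64 = 5/64
Scaled code = (code − low) / width = (359/1024 − 19/64) / 5/64 = 11/16
  d: [0/1, 1/4) 
  b: [1/4, 3/8) 
  c: [3/8, 1/1) ← scaled code falls here ✓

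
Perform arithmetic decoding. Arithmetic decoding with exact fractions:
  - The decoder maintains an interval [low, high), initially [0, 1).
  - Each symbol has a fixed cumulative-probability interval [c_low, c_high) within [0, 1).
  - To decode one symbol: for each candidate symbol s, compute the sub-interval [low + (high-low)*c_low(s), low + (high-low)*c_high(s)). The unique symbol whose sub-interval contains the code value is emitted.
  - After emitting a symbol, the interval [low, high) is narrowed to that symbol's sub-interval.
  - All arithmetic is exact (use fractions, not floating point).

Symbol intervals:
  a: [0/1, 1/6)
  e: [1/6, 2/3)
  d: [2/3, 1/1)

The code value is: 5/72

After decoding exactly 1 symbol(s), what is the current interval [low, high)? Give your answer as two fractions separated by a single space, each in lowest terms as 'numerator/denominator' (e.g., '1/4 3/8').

Step 1: interval [0/1, 1/1), width = 1/1 - 0/1 = 1/1
  'a': [0/1 + 1/1*0/1, 0/1 + 1/1*1/6) = [0/1, 1/6) <- contains code 5/72
  'e': [0/1 + 1/1*1/6, 0/1 + 1/1*2/3) = [1/6, 2/3)
  'd': [0/1 + 1/1*2/3, 0/1 + 1/1*1/1) = [2/3, 1/1)
  emit 'a', narrow to [0/1, 1/6)

Answer: 0/1 1/6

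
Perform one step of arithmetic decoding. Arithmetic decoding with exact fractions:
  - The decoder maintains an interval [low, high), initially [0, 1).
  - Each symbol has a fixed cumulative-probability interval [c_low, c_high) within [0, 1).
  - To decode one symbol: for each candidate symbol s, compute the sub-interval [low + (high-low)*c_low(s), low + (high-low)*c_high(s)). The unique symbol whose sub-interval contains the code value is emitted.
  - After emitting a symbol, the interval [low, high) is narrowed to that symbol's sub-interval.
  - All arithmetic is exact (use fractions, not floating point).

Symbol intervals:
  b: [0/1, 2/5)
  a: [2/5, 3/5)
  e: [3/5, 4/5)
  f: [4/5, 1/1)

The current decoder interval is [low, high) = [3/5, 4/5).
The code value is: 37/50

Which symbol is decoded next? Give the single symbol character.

Interval width = high − low = 4/5 − 3/5 = 1/5
Scaled code = (code − low) / width = (37/50 − 3/5) / 1/5 = 7/10
  b: [0/1, 2/5) 
  a: [2/5, 3/5) 
  e: [3/5, 4/5) ← scaled code falls here ✓
  f: [4/5, 1/1) 

Answer: e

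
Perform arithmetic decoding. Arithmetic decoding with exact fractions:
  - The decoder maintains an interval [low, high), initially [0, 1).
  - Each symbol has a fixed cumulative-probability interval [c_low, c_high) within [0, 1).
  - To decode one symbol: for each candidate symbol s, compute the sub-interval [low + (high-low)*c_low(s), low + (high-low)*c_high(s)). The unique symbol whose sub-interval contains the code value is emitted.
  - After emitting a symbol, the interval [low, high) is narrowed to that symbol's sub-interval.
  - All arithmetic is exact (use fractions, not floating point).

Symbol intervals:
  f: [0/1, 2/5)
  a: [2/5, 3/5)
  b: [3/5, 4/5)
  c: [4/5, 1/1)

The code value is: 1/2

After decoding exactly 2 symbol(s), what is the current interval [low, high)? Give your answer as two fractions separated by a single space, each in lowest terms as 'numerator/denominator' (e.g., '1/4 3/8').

Answer: 12/25 13/25

Derivation:
Step 1: interval [0/1, 1/1), width = 1/1 - 0/1 = 1/1
  'f': [0/1 + 1/1*0/1, 0/1 + 1/1*2/5) = [0/1, 2/5)
  'a': [0/1 + 1/1*2/5, 0/1 + 1/1*3/5) = [2/5, 3/5) <- contains code 1/2
  'b': [0/1 + 1/1*3/5, 0/1 + 1/1*4/5) = [3/5, 4/5)
  'c': [0/1 + 1/1*4/5, 0/1 + 1/1*1/1) = [4/5, 1/1)
  emit 'a', narrow to [2/5, 3/5)
Step 2: interval [2/5, 3/5), width = 3/5 - 2/5 = 1/5
  'f': [2/5 + 1/5*0/1, 2/5 + 1/5*2/5) = [2/5, 12/25)
  'a': [2/5 + 1/5*2/5, 2/5 + 1/5*3/5) = [12/25, 13/25) <- contains code 1/2
  'b': [2/5 + 1/5*3/5, 2/5 + 1/5*4/5) = [13/25, 14/25)
  'c': [2/5 + 1/5*4/5, 2/5 + 1/5*1/1) = [14/25, 3/5)
  emit 'a', narrow to [12/25, 13/25)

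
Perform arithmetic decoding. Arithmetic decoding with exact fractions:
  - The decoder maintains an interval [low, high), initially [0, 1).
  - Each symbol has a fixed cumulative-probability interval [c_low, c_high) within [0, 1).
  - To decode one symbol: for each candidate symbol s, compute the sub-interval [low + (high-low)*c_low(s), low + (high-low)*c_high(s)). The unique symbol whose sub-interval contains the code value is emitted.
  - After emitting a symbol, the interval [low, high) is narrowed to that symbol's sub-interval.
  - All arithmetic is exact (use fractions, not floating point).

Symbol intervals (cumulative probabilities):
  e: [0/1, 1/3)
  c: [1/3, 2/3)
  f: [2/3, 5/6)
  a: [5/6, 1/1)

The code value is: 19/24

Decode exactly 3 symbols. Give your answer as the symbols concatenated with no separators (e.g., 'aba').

Answer: ffc

Derivation:
Step 1: interval [0/1, 1/1), width = 1/1 - 0/1 = 1/1
  'e': [0/1 + 1/1*0/1, 0/1 + 1/1*1/3) = [0/1, 1/3)
  'c': [0/1 + 1/1*1/3, 0/1 + 1/1*2/3) = [1/3, 2/3)
  'f': [0/1 + 1/1*2/3, 0/1 + 1/1*5/6) = [2/3, 5/6) <- contains code 19/24
  'a': [0/1 + 1/1*5/6, 0/1 + 1/1*1/1) = [5/6, 1/1)
  emit 'f', narrow to [2/3, 5/6)
Step 2: interval [2/3, 5/6), width = 5/6 - 2/3 = 1/6
  'e': [2/3 + 1/6*0/1, 2/3 + 1/6*1/3) = [2/3, 13/18)
  'c': [2/3 + 1/6*1/3, 2/3 + 1/6*2/3) = [13/18, 7/9)
  'f': [2/3 + 1/6*2/3, 2/3 + 1/6*5/6) = [7/9, 29/36) <- contains code 19/24
  'a': [2/3 + 1/6*5/6, 2/3 + 1/6*1/1) = [29/36, 5/6)
  emit 'f', narrow to [7/9, 29/36)
Step 3: interval [7/9, 29/36), width = 29/36 - 7/9 = 1/36
  'e': [7/9 + 1/36*0/1, 7/9 + 1/36*1/3) = [7/9, 85/108)
  'c': [7/9 + 1/36*1/3, 7/9 + 1/36*2/3) = [85/108, 43/54) <- contains code 19/24
  'f': [7/9 + 1/36*2/3, 7/9 + 1/36*5/6) = [43/54, 173/216)
  'a': [7/9 + 1/36*5/6, 7/9 + 1/36*1/1) = [173/216, 29/36)
  emit 'c', narrow to [85/108, 43/54)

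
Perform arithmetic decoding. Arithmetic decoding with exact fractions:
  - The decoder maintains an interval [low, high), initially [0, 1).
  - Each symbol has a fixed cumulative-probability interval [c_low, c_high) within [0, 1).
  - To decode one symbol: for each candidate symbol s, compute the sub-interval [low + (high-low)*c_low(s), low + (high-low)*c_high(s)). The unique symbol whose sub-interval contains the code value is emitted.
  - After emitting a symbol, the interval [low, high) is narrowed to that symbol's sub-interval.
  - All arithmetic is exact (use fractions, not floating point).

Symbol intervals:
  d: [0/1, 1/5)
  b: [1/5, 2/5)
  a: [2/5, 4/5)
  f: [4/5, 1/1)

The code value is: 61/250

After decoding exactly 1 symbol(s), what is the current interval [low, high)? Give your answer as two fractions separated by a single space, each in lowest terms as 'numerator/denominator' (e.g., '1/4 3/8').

Step 1: interval [0/1, 1/1), width = 1/1 - 0/1 = 1/1
  'd': [0/1 + 1/1*0/1, 0/1 + 1/1*1/5) = [0/1, 1/5)
  'b': [0/1 + 1/1*1/5, 0/1 + 1/1*2/5) = [1/5, 2/5) <- contains code 61/250
  'a': [0/1 + 1/1*2/5, 0/1 + 1/1*4/5) = [2/5, 4/5)
  'f': [0/1 + 1/1*4/5, 0/1 + 1/1*1/1) = [4/5, 1/1)
  emit 'b', narrow to [1/5, 2/5)

Answer: 1/5 2/5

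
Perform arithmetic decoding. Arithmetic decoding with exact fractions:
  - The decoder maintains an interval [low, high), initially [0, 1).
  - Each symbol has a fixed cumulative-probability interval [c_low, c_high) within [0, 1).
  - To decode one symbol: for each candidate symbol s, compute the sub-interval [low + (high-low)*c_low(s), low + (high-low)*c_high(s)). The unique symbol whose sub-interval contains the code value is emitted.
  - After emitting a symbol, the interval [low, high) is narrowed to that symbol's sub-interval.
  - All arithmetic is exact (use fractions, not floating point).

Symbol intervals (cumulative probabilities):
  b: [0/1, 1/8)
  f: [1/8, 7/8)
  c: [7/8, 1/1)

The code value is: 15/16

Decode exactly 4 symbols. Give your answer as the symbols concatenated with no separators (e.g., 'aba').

Step 1: interval [0/1, 1/1), width = 1/1 - 0/1 = 1/1
  'b': [0/1 + 1/1*0/1, 0/1 + 1/1*1/8) = [0/1, 1/8)
  'f': [0/1 + 1/1*1/8, 0/1 + 1/1*7/8) = [1/8, 7/8)
  'c': [0/1 + 1/1*7/8, 0/1 + 1/1*1/1) = [7/8, 1/1) <- contains code 15/16
  emit 'c', narrow to [7/8, 1/1)
Step 2: interval [7/8, 1/1), width = 1/1 - 7/8 = 1/8
  'b': [7/8 + 1/8*0/1, 7/8 + 1/8*1/8) = [7/8, 57/64)
  'f': [7/8 + 1/8*1/8, 7/8 + 1/8*7/8) = [57/64, 63/64) <- contains code 15/16
  'c': [7/8 + 1/8*7/8, 7/8 + 1/8*1/1) = [63/64, 1/1)
  emit 'f', narrow to [57/64, 63/64)
Step 3: interval [57/64, 63/64), width = 63/64 - 57/64 = 3/32
  'b': [57/64 + 3/32*0/1, 57/64 + 3/32*1/8) = [57/64, 231/256)
  'f': [57/64 + 3/32*1/8, 57/64 + 3/32*7/8) = [231/256, 249/256) <- contains code 15/16
  'c': [57/64 + 3/32*7/8, 57/64 + 3/32*1/1) = [249/256, 63/64)
  emit 'f', narrow to [231/256, 249/256)
Step 4: interval [231/256, 249/256), width = 249/256 - 231/256 = 9/128
  'b': [231/256 + 9/128*0/1, 231/256 + 9/128*1/8) = [231/256, 933/1024)
  'f': [231/256 + 9/128*1/8, 231/256 + 9/128*7/8) = [933/1024, 987/1024) <- contains code 15/16
  'c': [231/256 + 9/128*7/8, 231/256 + 9/128*1/1) = [987/1024, 249/256)
  emit 'f', narrow to [933/1024, 987/1024)

Answer: cfff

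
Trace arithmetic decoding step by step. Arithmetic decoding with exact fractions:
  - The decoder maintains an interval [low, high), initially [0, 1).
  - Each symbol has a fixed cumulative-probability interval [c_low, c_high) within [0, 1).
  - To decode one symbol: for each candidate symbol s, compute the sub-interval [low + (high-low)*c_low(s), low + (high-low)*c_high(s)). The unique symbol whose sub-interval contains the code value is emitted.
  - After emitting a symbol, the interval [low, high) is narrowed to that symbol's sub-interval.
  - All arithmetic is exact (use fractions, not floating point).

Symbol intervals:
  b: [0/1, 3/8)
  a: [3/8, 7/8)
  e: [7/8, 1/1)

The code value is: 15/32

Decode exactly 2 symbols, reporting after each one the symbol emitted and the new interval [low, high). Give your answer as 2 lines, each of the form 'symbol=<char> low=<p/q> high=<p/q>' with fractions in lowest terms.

Answer: symbol=a low=3/8 high=7/8
symbol=b low=3/8 high=9/16

Derivation:
Step 1: interval [0/1, 1/1), width = 1/1 - 0/1 = 1/1
  'b': [0/1 + 1/1*0/1, 0/1 + 1/1*3/8) = [0/1, 3/8)
  'a': [0/1 + 1/1*3/8, 0/1 + 1/1*7/8) = [3/8, 7/8) <- contains code 15/32
  'e': [0/1 + 1/1*7/8, 0/1 + 1/1*1/1) = [7/8, 1/1)
  emit 'a', narrow to [3/8, 7/8)
Step 2: interval [3/8, 7/8), width = 7/8 - 3/8 = 1/2
  'b': [3/8 + 1/2*0/1, 3/8 + 1/2*3/8) = [3/8, 9/16) <- contains code 15/32
  'a': [3/8 + 1/2*3/8, 3/8 + 1/2*7/8) = [9/16, 13/16)
  'e': [3/8 + 1/2*7/8, 3/8 + 1/2*1/1) = [13/16, 7/8)
  emit 'b', narrow to [3/8, 9/16)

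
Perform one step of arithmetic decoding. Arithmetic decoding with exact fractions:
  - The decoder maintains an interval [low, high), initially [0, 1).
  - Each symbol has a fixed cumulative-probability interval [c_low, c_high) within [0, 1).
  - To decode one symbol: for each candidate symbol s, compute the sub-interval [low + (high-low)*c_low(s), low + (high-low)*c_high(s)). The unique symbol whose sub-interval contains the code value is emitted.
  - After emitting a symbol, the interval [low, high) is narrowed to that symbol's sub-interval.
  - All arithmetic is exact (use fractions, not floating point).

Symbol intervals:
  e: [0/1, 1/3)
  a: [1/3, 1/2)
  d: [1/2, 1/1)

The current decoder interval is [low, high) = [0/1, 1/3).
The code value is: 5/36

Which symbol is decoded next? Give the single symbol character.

Answer: a

Derivation:
Interval width = high − low = 1/3 − 0/1 = 1/3
Scaled code = (code − low) / width = (5/36 − 0/1) / 1/3 = 5/12
  e: [0/1, 1/3) 
  a: [1/3, 1/2) ← scaled code falls here ✓
  d: [1/2, 1/1) 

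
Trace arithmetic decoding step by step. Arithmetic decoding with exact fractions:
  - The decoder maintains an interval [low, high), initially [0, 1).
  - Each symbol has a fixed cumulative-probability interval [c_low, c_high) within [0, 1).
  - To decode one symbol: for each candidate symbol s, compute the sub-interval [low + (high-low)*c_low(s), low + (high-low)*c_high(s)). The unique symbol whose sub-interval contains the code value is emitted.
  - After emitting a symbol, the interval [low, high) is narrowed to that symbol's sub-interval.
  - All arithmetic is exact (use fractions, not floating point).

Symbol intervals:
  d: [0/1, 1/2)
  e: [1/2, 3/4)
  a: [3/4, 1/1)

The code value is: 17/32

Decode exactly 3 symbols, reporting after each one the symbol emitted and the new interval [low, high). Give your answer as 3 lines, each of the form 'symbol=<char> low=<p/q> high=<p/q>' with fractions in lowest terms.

Answer: symbol=e low=1/2 high=3/4
symbol=d low=1/2 high=5/8
symbol=d low=1/2 high=9/16

Derivation:
Step 1: interval [0/1, 1/1), width = 1/1 - 0/1 = 1/1
  'd': [0/1 + 1/1*0/1, 0/1 + 1/1*1/2) = [0/1, 1/2)
  'e': [0/1 + 1/1*1/2, 0/1 + 1/1*3/4) = [1/2, 3/4) <- contains code 17/32
  'a': [0/1 + 1/1*3/4, 0/1 + 1/1*1/1) = [3/4, 1/1)
  emit 'e', narrow to [1/2, 3/4)
Step 2: interval [1/2, 3/4), width = 3/4 - 1/2 = 1/4
  'd': [1/2 + 1/4*0/1, 1/2 + 1/4*1/2) = [1/2, 5/8) <- contains code 17/32
  'e': [1/2 + 1/4*1/2, 1/2 + 1/4*3/4) = [5/8, 11/16)
  'a': [1/2 + 1/4*3/4, 1/2 + 1/4*1/1) = [11/16, 3/4)
  emit 'd', narrow to [1/2, 5/8)
Step 3: interval [1/2, 5/8), width = 5/8 - 1/2 = 1/8
  'd': [1/2 + 1/8*0/1, 1/2 + 1/8*1/2) = [1/2, 9/16) <- contains code 17/32
  'e': [1/2 + 1/8*1/2, 1/2 + 1/8*3/4) = [9/16, 19/32)
  'a': [1/2 + 1/8*3/4, 1/2 + 1/8*1/1) = [19/32, 5/8)
  emit 'd', narrow to [1/2, 9/16)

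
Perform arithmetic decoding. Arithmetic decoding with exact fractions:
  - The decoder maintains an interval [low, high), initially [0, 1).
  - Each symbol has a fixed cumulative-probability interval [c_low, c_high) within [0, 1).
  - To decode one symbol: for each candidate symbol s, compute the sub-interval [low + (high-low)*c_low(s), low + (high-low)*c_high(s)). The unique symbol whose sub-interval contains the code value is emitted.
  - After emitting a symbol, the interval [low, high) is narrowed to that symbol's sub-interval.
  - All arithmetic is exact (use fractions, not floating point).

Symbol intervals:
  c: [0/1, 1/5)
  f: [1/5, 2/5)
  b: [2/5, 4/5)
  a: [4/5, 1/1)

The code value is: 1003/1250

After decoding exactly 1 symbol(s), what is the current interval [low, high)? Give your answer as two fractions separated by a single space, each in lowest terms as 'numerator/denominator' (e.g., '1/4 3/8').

Step 1: interval [0/1, 1/1), width = 1/1 - 0/1 = 1/1
  'c': [0/1 + 1/1*0/1, 0/1 + 1/1*1/5) = [0/1, 1/5)
  'f': [0/1 + 1/1*1/5, 0/1 + 1/1*2/5) = [1/5, 2/5)
  'b': [0/1 + 1/1*2/5, 0/1 + 1/1*4/5) = [2/5, 4/5)
  'a': [0/1 + 1/1*4/5, 0/1 + 1/1*1/1) = [4/5, 1/1) <- contains code 1003/1250
  emit 'a', narrow to [4/5, 1/1)

Answer: 4/5 1/1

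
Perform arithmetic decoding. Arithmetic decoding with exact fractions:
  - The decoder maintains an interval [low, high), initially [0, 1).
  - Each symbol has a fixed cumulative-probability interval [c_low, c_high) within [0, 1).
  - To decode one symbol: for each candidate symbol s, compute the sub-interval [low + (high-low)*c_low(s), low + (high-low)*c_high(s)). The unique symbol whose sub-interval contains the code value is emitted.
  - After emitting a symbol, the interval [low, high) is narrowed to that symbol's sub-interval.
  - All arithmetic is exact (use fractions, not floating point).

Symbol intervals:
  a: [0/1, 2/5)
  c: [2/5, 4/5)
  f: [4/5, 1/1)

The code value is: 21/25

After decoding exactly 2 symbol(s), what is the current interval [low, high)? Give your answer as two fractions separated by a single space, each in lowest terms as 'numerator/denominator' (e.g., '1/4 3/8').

Step 1: interval [0/1, 1/1), width = 1/1 - 0/1 = 1/1
  'a': [0/1 + 1/1*0/1, 0/1 + 1/1*2/5) = [0/1, 2/5)
  'c': [0/1 + 1/1*2/5, 0/1 + 1/1*4/5) = [2/5, 4/5)
  'f': [0/1 + 1/1*4/5, 0/1 + 1/1*1/1) = [4/5, 1/1) <- contains code 21/25
  emit 'f', narrow to [4/5, 1/1)
Step 2: interval [4/5, 1/1), width = 1/1 - 4/5 = 1/5
  'a': [4/5 + 1/5*0/1, 4/5 + 1/5*2/5) = [4/5, 22/25) <- contains code 21/25
  'c': [4/5 + 1/5*2/5, 4/5 + 1/5*4/5) = [22/25, 24/25)
  'f': [4/5 + 1/5*4/5, 4/5 + 1/5*1/1) = [24/25, 1/1)
  emit 'a', narrow to [4/5, 22/25)

Answer: 4/5 22/25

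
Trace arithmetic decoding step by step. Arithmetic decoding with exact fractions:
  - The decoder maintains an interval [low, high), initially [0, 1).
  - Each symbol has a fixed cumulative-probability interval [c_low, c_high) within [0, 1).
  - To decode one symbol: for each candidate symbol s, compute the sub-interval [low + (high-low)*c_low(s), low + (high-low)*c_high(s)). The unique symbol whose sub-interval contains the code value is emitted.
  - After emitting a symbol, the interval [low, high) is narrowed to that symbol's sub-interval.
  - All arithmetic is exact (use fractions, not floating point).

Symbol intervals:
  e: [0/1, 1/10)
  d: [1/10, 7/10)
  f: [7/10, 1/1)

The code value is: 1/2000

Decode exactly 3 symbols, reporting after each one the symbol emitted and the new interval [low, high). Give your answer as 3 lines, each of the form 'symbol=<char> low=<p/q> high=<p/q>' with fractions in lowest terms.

Answer: symbol=e low=0/1 high=1/10
symbol=e low=0/1 high=1/100
symbol=e low=0/1 high=1/1000

Derivation:
Step 1: interval [0/1, 1/1), width = 1/1 - 0/1 = 1/1
  'e': [0/1 + 1/1*0/1, 0/1 + 1/1*1/10) = [0/1, 1/10) <- contains code 1/2000
  'd': [0/1 + 1/1*1/10, 0/1 + 1/1*7/10) = [1/10, 7/10)
  'f': [0/1 + 1/1*7/10, 0/1 + 1/1*1/1) = [7/10, 1/1)
  emit 'e', narrow to [0/1, 1/10)
Step 2: interval [0/1, 1/10), width = 1/10 - 0/1 = 1/10
  'e': [0/1 + 1/10*0/1, 0/1 + 1/10*1/10) = [0/1, 1/100) <- contains code 1/2000
  'd': [0/1 + 1/10*1/10, 0/1 + 1/10*7/10) = [1/100, 7/100)
  'f': [0/1 + 1/10*7/10, 0/1 + 1/10*1/1) = [7/100, 1/10)
  emit 'e', narrow to [0/1, 1/100)
Step 3: interval [0/1, 1/100), width = 1/100 - 0/1 = 1/100
  'e': [0/1 + 1/100*0/1, 0/1 + 1/100*1/10) = [0/1, 1/1000) <- contains code 1/2000
  'd': [0/1 + 1/100*1/10, 0/1 + 1/100*7/10) = [1/1000, 7/1000)
  'f': [0/1 + 1/100*7/10, 0/1 + 1/100*1/1) = [7/1000, 1/100)
  emit 'e', narrow to [0/1, 1/1000)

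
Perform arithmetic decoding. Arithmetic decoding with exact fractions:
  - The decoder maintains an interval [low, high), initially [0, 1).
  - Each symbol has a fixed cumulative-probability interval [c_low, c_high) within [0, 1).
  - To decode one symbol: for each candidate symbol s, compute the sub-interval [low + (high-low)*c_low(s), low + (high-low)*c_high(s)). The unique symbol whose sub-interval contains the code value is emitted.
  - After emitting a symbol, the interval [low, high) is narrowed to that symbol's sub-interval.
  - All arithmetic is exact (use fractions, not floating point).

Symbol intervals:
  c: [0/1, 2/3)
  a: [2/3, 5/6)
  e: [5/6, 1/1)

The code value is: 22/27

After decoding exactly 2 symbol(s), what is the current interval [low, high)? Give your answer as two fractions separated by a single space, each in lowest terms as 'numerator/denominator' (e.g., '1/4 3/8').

Answer: 29/36 5/6

Derivation:
Step 1: interval [0/1, 1/1), width = 1/1 - 0/1 = 1/1
  'c': [0/1 + 1/1*0/1, 0/1 + 1/1*2/3) = [0/1, 2/3)
  'a': [0/1 + 1/1*2/3, 0/1 + 1/1*5/6) = [2/3, 5/6) <- contains code 22/27
  'e': [0/1 + 1/1*5/6, 0/1 + 1/1*1/1) = [5/6, 1/1)
  emit 'a', narrow to [2/3, 5/6)
Step 2: interval [2/3, 5/6), width = 5/6 - 2/3 = 1/6
  'c': [2/3 + 1/6*0/1, 2/3 + 1/6*2/3) = [2/3, 7/9)
  'a': [2/3 + 1/6*2/3, 2/3 + 1/6*5/6) = [7/9, 29/36)
  'e': [2/3 + 1/6*5/6, 2/3 + 1/6*1/1) = [29/36, 5/6) <- contains code 22/27
  emit 'e', narrow to [29/36, 5/6)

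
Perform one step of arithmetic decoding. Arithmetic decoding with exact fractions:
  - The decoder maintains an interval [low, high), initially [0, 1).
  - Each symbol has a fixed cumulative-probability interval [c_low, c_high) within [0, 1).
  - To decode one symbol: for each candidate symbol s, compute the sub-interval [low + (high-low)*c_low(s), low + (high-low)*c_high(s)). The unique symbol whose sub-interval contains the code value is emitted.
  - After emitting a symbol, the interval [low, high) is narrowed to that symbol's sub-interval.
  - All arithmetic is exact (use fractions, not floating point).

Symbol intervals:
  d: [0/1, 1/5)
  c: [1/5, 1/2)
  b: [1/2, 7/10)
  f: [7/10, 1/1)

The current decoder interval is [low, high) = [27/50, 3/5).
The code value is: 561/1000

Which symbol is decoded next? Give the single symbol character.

Answer: c

Derivation:
Interval width = high − low = 3/5 − 27/50 = 3/50
Scaled code = (code − low) / width = (561/1000 − 27/50) / 3/50 = 7/20
  d: [0/1, 1/5) 
  c: [1/5, 1/2) ← scaled code falls here ✓
  b: [1/2, 7/10) 
  f: [7/10, 1/1) 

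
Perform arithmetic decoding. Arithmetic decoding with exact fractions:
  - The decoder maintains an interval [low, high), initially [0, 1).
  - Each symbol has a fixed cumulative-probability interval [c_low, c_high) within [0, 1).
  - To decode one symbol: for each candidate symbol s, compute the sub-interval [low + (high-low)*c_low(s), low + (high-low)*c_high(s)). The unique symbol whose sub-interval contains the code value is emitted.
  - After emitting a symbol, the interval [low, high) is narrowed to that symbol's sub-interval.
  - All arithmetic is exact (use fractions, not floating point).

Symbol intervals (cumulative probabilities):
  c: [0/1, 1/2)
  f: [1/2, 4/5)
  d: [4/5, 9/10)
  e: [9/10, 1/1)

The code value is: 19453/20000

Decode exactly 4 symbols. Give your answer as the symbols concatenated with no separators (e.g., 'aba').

Answer: effd

Derivation:
Step 1: interval [0/1, 1/1), width = 1/1 - 0/1 = 1/1
  'c': [0/1 + 1/1*0/1, 0/1 + 1/1*1/2) = [0/1, 1/2)
  'f': [0/1 + 1/1*1/2, 0/1 + 1/1*4/5) = [1/2, 4/5)
  'd': [0/1 + 1/1*4/5, 0/1 + 1/1*9/10) = [4/5, 9/10)
  'e': [0/1 + 1/1*9/10, 0/1 + 1/1*1/1) = [9/10, 1/1) <- contains code 19453/20000
  emit 'e', narrow to [9/10, 1/1)
Step 2: interval [9/10, 1/1), width = 1/1 - 9/10 = 1/10
  'c': [9/10 + 1/10*0/1, 9/10 + 1/10*1/2) = [9/10, 19/20)
  'f': [9/10 + 1/10*1/2, 9/10 + 1/10*4/5) = [19/20, 49/50) <- contains code 19453/20000
  'd': [9/10 + 1/10*4/5, 9/10 + 1/10*9/10) = [49/50, 99/100)
  'e': [9/10 + 1/10*9/10, 9/10 + 1/10*1/1) = [99/100, 1/1)
  emit 'f', narrow to [19/20, 49/50)
Step 3: interval [19/20, 49/50), width = 49/50 - 19/20 = 3/100
  'c': [19/20 + 3/100*0/1, 19/20 + 3/100*1/2) = [19/20, 193/200)
  'f': [19/20 + 3/100*1/2, 19/20 + 3/100*4/5) = [193/200, 487/500) <- contains code 19453/20000
  'd': [19/20 + 3/100*4/5, 19/20 + 3/100*9/10) = [487/500, 977/1000)
  'e': [19/20 + 3/100*9/10, 19/20 + 3/100*1/1) = [977/1000, 49/50)
  emit 'f', narrow to [193/200, 487/500)
Step 4: interval [193/200, 487/500), width = 487/500 - 193/200 = 9/1000
  'c': [193/200 + 9/1000*0/1, 193/200 + 9/1000*1/2) = [193/200, 1939/2000)
  'f': [193/200 + 9/1000*1/2, 193/200 + 9/1000*4/5) = [1939/2000, 4861/5000)
  'd': [193/200 + 9/1000*4/5, 193/200 + 9/1000*9/10) = [4861/5000, 9731/10000) <- contains code 19453/20000
  'e': [193/200 + 9/1000*9/10, 193/200 + 9/1000*1/1) = [9731/10000, 487/500)
  emit 'd', narrow to [4861/5000, 9731/10000)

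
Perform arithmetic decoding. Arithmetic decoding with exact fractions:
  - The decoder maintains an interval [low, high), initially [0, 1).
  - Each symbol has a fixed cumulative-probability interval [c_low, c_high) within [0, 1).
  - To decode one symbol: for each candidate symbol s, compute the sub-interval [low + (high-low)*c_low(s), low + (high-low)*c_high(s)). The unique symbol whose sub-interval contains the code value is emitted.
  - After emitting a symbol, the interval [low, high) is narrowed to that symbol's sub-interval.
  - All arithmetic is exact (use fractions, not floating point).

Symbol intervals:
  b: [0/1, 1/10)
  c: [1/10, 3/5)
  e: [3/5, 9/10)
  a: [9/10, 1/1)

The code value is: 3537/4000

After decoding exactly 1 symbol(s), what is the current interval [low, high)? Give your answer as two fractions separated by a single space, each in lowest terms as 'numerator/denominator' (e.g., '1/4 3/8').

Step 1: interval [0/1, 1/1), width = 1/1 - 0/1 = 1/1
  'b': [0/1 + 1/1*0/1, 0/1 + 1/1*1/10) = [0/1, 1/10)
  'c': [0/1 + 1/1*1/10, 0/1 + 1/1*3/5) = [1/10, 3/5)
  'e': [0/1 + 1/1*3/5, 0/1 + 1/1*9/10) = [3/5, 9/10) <- contains code 3537/4000
  'a': [0/1 + 1/1*9/10, 0/1 + 1/1*1/1) = [9/10, 1/1)
  emit 'e', narrow to [3/5, 9/10)

Answer: 3/5 9/10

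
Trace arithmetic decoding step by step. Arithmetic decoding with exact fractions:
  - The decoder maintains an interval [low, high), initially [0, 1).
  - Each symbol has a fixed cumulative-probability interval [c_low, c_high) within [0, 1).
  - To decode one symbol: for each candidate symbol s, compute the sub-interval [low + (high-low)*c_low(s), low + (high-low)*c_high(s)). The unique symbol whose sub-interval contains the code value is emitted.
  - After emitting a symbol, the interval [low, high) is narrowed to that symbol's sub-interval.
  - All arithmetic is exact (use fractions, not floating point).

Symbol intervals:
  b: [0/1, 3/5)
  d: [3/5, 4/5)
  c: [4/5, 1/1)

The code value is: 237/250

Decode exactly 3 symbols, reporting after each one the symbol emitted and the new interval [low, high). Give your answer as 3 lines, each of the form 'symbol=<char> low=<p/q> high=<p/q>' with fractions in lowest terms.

Answer: symbol=c low=4/5 high=1/1
symbol=d low=23/25 high=24/25
symbol=d low=118/125 high=119/125

Derivation:
Step 1: interval [0/1, 1/1), width = 1/1 - 0/1 = 1/1
  'b': [0/1 + 1/1*0/1, 0/1 + 1/1*3/5) = [0/1, 3/5)
  'd': [0/1 + 1/1*3/5, 0/1 + 1/1*4/5) = [3/5, 4/5)
  'c': [0/1 + 1/1*4/5, 0/1 + 1/1*1/1) = [4/5, 1/1) <- contains code 237/250
  emit 'c', narrow to [4/5, 1/1)
Step 2: interval [4/5, 1/1), width = 1/1 - 4/5 = 1/5
  'b': [4/5 + 1/5*0/1, 4/5 + 1/5*3/5) = [4/5, 23/25)
  'd': [4/5 + 1/5*3/5, 4/5 + 1/5*4/5) = [23/25, 24/25) <- contains code 237/250
  'c': [4/5 + 1/5*4/5, 4/5 + 1/5*1/1) = [24/25, 1/1)
  emit 'd', narrow to [23/25, 24/25)
Step 3: interval [23/25, 24/25), width = 24/25 - 23/25 = 1/25
  'b': [23/25 + 1/25*0/1, 23/25 + 1/25*3/5) = [23/25, 118/125)
  'd': [23/25 + 1/25*3/5, 23/25 + 1/25*4/5) = [118/125, 119/125) <- contains code 237/250
  'c': [23/25 + 1/25*4/5, 23/25 + 1/25*1/1) = [119/125, 24/25)
  emit 'd', narrow to [118/125, 119/125)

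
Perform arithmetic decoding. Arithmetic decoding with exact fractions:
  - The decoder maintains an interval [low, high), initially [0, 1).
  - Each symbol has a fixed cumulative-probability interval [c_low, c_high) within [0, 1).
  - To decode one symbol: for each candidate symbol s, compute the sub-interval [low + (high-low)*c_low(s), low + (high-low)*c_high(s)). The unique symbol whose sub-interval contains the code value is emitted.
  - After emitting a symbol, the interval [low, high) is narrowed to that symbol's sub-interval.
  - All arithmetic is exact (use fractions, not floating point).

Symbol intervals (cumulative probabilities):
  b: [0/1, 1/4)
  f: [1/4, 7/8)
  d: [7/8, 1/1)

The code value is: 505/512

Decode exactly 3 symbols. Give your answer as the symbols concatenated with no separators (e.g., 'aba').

Answer: ddb

Derivation:
Step 1: interval [0/1, 1/1), width = 1/1 - 0/1 = 1/1
  'b': [0/1 + 1/1*0/1, 0/1 + 1/1*1/4) = [0/1, 1/4)
  'f': [0/1 + 1/1*1/4, 0/1 + 1/1*7/8) = [1/4, 7/8)
  'd': [0/1 + 1/1*7/8, 0/1 + 1/1*1/1) = [7/8, 1/1) <- contains code 505/512
  emit 'd', narrow to [7/8, 1/1)
Step 2: interval [7/8, 1/1), width = 1/1 - 7/8 = 1/8
  'b': [7/8 + 1/8*0/1, 7/8 + 1/8*1/4) = [7/8, 29/32)
  'f': [7/8 + 1/8*1/4, 7/8 + 1/8*7/8) = [29/32, 63/64)
  'd': [7/8 + 1/8*7/8, 7/8 + 1/8*1/1) = [63/64, 1/1) <- contains code 505/512
  emit 'd', narrow to [63/64, 1/1)
Step 3: interval [63/64, 1/1), width = 1/1 - 63/64 = 1/64
  'b': [63/64 + 1/64*0/1, 63/64 + 1/64*1/4) = [63/64, 253/256) <- contains code 505/512
  'f': [63/64 + 1/64*1/4, 63/64 + 1/64*7/8) = [253/256, 511/512)
  'd': [63/64 + 1/64*7/8, 63/64 + 1/64*1/1) = [511/512, 1/1)
  emit 'b', narrow to [63/64, 253/256)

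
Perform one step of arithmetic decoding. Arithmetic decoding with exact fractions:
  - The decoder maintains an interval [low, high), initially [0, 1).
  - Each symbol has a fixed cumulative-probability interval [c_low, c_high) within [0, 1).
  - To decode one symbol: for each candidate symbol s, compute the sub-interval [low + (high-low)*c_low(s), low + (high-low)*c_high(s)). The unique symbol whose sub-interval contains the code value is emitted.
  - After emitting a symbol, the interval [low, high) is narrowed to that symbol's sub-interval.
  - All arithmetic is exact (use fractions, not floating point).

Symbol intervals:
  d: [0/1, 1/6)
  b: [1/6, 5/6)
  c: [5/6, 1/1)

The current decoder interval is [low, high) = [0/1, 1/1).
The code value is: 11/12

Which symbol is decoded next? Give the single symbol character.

Answer: c

Derivation:
Interval width = high − low = 1/1 − 0/1 = 1/1
Scaled code = (code − low) / width = (11/12 − 0/1) / 1/1 = 11/12
  d: [0/1, 1/6) 
  b: [1/6, 5/6) 
  c: [5/6, 1/1) ← scaled code falls here ✓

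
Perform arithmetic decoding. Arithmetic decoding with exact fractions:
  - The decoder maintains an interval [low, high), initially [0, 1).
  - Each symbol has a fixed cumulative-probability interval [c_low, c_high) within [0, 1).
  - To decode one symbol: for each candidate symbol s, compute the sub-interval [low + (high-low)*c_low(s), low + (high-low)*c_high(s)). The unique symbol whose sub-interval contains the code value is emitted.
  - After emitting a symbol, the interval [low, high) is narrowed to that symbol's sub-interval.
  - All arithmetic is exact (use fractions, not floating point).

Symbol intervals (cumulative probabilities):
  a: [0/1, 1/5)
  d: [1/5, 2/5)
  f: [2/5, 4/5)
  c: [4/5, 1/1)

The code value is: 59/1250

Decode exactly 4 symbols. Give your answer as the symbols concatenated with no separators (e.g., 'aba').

Answer: adac

Derivation:
Step 1: interval [0/1, 1/1), width = 1/1 - 0/1 = 1/1
  'a': [0/1 + 1/1*0/1, 0/1 + 1/1*1/5) = [0/1, 1/5) <- contains code 59/1250
  'd': [0/1 + 1/1*1/5, 0/1 + 1/1*2/5) = [1/5, 2/5)
  'f': [0/1 + 1/1*2/5, 0/1 + 1/1*4/5) = [2/5, 4/5)
  'c': [0/1 + 1/1*4/5, 0/1 + 1/1*1/1) = [4/5, 1/1)
  emit 'a', narrow to [0/1, 1/5)
Step 2: interval [0/1, 1/5), width = 1/5 - 0/1 = 1/5
  'a': [0/1 + 1/5*0/1, 0/1 + 1/5*1/5) = [0/1, 1/25)
  'd': [0/1 + 1/5*1/5, 0/1 + 1/5*2/5) = [1/25, 2/25) <- contains code 59/1250
  'f': [0/1 + 1/5*2/5, 0/1 + 1/5*4/5) = [2/25, 4/25)
  'c': [0/1 + 1/5*4/5, 0/1 + 1/5*1/1) = [4/25, 1/5)
  emit 'd', narrow to [1/25, 2/25)
Step 3: interval [1/25, 2/25), width = 2/25 - 1/25 = 1/25
  'a': [1/25 + 1/25*0/1, 1/25 + 1/25*1/5) = [1/25, 6/125) <- contains code 59/1250
  'd': [1/25 + 1/25*1/5, 1/25 + 1/25*2/5) = [6/125, 7/125)
  'f': [1/25 + 1/25*2/5, 1/25 + 1/25*4/5) = [7/125, 9/125)
  'c': [1/25 + 1/25*4/5, 1/25 + 1/25*1/1) = [9/125, 2/25)
  emit 'a', narrow to [1/25, 6/125)
Step 4: interval [1/25, 6/125), width = 6/125 - 1/25 = 1/125
  'a': [1/25 + 1/125*0/1, 1/25 + 1/125*1/5) = [1/25, 26/625)
  'd': [1/25 + 1/125*1/5, 1/25 + 1/125*2/5) = [26/625, 27/625)
  'f': [1/25 + 1/125*2/5, 1/25 + 1/125*4/5) = [27/625, 29/625)
  'c': [1/25 + 1/125*4/5, 1/25 + 1/125*1/1) = [29/625, 6/125) <- contains code 59/1250
  emit 'c', narrow to [29/625, 6/125)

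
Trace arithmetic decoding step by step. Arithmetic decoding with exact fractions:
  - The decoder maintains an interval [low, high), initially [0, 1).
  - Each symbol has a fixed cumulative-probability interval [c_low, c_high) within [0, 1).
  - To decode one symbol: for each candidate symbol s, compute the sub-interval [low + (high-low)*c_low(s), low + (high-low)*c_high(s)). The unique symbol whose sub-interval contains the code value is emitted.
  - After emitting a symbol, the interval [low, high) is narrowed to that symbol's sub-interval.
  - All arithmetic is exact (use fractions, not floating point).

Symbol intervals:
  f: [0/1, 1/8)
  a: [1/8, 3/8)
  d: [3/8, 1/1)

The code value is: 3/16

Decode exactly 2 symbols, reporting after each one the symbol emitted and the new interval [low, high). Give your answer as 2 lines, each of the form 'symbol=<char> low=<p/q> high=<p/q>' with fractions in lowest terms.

Step 1: interval [0/1, 1/1), width = 1/1 - 0/1 = 1/1
  'f': [0/1 + 1/1*0/1, 0/1 + 1/1*1/8) = [0/1, 1/8)
  'a': [0/1 + 1/1*1/8, 0/1 + 1/1*3/8) = [1/8, 3/8) <- contains code 3/16
  'd': [0/1 + 1/1*3/8, 0/1 + 1/1*1/1) = [3/8, 1/1)
  emit 'a', narrow to [1/8, 3/8)
Step 2: interval [1/8, 3/8), width = 3/8 - 1/8 = 1/4
  'f': [1/8 + 1/4*0/1, 1/8 + 1/4*1/8) = [1/8, 5/32)
  'a': [1/8 + 1/4*1/8, 1/8 + 1/4*3/8) = [5/32, 7/32) <- contains code 3/16
  'd': [1/8 + 1/4*3/8, 1/8 + 1/4*1/1) = [7/32, 3/8)
  emit 'a', narrow to [5/32, 7/32)

Answer: symbol=a low=1/8 high=3/8
symbol=a low=5/32 high=7/32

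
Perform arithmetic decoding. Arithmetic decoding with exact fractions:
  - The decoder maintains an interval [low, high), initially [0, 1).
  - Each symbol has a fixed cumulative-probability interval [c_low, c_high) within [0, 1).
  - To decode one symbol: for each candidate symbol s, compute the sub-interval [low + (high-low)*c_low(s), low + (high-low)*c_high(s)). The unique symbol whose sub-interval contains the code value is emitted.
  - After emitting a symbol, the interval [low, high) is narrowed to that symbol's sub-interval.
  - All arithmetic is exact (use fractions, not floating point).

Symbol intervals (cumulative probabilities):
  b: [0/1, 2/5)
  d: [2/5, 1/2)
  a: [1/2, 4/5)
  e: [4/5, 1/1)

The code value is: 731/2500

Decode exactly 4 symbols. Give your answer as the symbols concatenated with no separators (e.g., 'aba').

Step 1: interval [0/1, 1/1), width = 1/1 - 0/1 = 1/1
  'b': [0/1 + 1/1*0/1, 0/1 + 1/1*2/5) = [0/1, 2/5) <- contains code 731/2500
  'd': [0/1 + 1/1*2/5, 0/1 + 1/1*1/2) = [2/5, 1/2)
  'a': [0/1 + 1/1*1/2, 0/1 + 1/1*4/5) = [1/2, 4/5)
  'e': [0/1 + 1/1*4/5, 0/1 + 1/1*1/1) = [4/5, 1/1)
  emit 'b', narrow to [0/1, 2/5)
Step 2: interval [0/1, 2/5), width = 2/5 - 0/1 = 2/5
  'b': [0/1 + 2/5*0/1, 0/1 + 2/5*2/5) = [0/1, 4/25)
  'd': [0/1 + 2/5*2/5, 0/1 + 2/5*1/2) = [4/25, 1/5)
  'a': [0/1 + 2/5*1/2, 0/1 + 2/5*4/5) = [1/5, 8/25) <- contains code 731/2500
  'e': [0/1 + 2/5*4/5, 0/1 + 2/5*1/1) = [8/25, 2/5)
  emit 'a', narrow to [1/5, 8/25)
Step 3: interval [1/5, 8/25), width = 8/25 - 1/5 = 3/25
  'b': [1/5 + 3/25*0/1, 1/5 + 3/25*2/5) = [1/5, 31/125)
  'd': [1/5 + 3/25*2/5, 1/5 + 3/25*1/2) = [31/125, 13/50)
  'a': [1/5 + 3/25*1/2, 1/5 + 3/25*4/5) = [13/50, 37/125) <- contains code 731/2500
  'e': [1/5 + 3/25*4/5, 1/5 + 3/25*1/1) = [37/125, 8/25)
  emit 'a', narrow to [13/50, 37/125)
Step 4: interval [13/50, 37/125), width = 37/125 - 13/50 = 9/250
  'b': [13/50 + 9/250*0/1, 13/50 + 9/250*2/5) = [13/50, 343/1250)
  'd': [13/50 + 9/250*2/5, 13/50 + 9/250*1/2) = [343/1250, 139/500)
  'a': [13/50 + 9/250*1/2, 13/50 + 9/250*4/5) = [139/500, 361/1250)
  'e': [13/50 + 9/250*4/5, 13/50 + 9/250*1/1) = [361/1250, 37/125) <- contains code 731/2500
  emit 'e', narrow to [361/1250, 37/125)

Answer: baae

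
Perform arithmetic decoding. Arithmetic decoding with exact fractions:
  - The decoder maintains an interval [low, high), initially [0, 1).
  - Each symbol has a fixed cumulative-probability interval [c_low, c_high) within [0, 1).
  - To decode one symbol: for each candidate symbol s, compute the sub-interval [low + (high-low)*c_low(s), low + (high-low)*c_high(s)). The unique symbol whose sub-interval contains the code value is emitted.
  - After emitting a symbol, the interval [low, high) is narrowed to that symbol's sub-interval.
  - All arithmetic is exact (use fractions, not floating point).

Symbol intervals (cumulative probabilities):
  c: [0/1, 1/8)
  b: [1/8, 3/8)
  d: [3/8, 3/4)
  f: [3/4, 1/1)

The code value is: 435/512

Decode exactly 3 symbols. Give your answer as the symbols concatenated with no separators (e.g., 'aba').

Answer: fdc

Derivation:
Step 1: interval [0/1, 1/1), width = 1/1 - 0/1 = 1/1
  'c': [0/1 + 1/1*0/1, 0/1 + 1/1*1/8) = [0/1, 1/8)
  'b': [0/1 + 1/1*1/8, 0/1 + 1/1*3/8) = [1/8, 3/8)
  'd': [0/1 + 1/1*3/8, 0/1 + 1/1*3/4) = [3/8, 3/4)
  'f': [0/1 + 1/1*3/4, 0/1 + 1/1*1/1) = [3/4, 1/1) <- contains code 435/512
  emit 'f', narrow to [3/4, 1/1)
Step 2: interval [3/4, 1/1), width = 1/1 - 3/4 = 1/4
  'c': [3/4 + 1/4*0/1, 3/4 + 1/4*1/8) = [3/4, 25/32)
  'b': [3/4 + 1/4*1/8, 3/4 + 1/4*3/8) = [25/32, 27/32)
  'd': [3/4 + 1/4*3/8, 3/4 + 1/4*3/4) = [27/32, 15/16) <- contains code 435/512
  'f': [3/4 + 1/4*3/4, 3/4 + 1/4*1/1) = [15/16, 1/1)
  emit 'd', narrow to [27/32, 15/16)
Step 3: interval [27/32, 15/16), width = 15/16 - 27/32 = 3/32
  'c': [27/32 + 3/32*0/1, 27/32 + 3/32*1/8) = [27/32, 219/256) <- contains code 435/512
  'b': [27/32 + 3/32*1/8, 27/32 + 3/32*3/8) = [219/256, 225/256)
  'd': [27/32 + 3/32*3/8, 27/32 + 3/32*3/4) = [225/256, 117/128)
  'f': [27/32 + 3/32*3/4, 27/32 + 3/32*1/1) = [117/128, 15/16)
  emit 'c', narrow to [27/32, 219/256)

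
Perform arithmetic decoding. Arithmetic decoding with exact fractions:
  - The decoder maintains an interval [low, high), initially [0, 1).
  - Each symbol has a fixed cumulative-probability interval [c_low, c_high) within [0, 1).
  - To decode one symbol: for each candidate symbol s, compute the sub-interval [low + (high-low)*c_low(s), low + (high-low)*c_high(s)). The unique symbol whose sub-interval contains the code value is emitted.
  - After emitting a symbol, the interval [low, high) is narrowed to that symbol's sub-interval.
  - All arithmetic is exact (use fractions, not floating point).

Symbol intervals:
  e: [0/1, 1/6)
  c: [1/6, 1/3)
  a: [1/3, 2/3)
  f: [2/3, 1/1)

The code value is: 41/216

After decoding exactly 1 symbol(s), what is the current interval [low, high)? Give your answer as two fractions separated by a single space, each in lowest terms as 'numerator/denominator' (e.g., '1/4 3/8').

Answer: 1/6 1/3

Derivation:
Step 1: interval [0/1, 1/1), width = 1/1 - 0/1 = 1/1
  'e': [0/1 + 1/1*0/1, 0/1 + 1/1*1/6) = [0/1, 1/6)
  'c': [0/1 + 1/1*1/6, 0/1 + 1/1*1/3) = [1/6, 1/3) <- contains code 41/216
  'a': [0/1 + 1/1*1/3, 0/1 + 1/1*2/3) = [1/3, 2/3)
  'f': [0/1 + 1/1*2/3, 0/1 + 1/1*1/1) = [2/3, 1/1)
  emit 'c', narrow to [1/6, 1/3)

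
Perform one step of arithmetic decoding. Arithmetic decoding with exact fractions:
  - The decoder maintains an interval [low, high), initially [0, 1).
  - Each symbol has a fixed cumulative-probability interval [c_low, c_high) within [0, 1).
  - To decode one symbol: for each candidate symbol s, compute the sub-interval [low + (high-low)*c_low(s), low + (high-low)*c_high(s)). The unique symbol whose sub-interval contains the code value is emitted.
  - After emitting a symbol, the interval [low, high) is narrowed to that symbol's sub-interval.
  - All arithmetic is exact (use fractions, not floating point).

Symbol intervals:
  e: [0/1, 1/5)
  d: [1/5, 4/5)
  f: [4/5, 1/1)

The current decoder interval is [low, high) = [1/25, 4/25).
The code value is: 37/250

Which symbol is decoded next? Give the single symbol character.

Interval width = high − low = 4/25 − 1/25 = 3/25
Scaled code = (code − low) / width = (37/250 − 1/25) / 3/25 = 9/10
  e: [0/1, 1/5) 
  d: [1/5, 4/5) 
  f: [4/5, 1/1) ← scaled code falls here ✓

Answer: f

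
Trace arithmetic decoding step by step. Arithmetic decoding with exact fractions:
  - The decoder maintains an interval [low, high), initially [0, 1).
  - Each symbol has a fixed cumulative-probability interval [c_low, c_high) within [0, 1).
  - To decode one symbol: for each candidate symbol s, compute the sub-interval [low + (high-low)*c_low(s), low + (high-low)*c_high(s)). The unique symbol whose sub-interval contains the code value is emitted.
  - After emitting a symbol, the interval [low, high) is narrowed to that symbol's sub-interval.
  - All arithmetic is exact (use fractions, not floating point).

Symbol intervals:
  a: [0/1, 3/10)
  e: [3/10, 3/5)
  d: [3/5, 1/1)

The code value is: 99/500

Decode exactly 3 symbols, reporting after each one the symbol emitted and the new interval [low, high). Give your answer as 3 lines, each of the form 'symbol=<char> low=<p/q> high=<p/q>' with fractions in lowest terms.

Step 1: interval [0/1, 1/1), width = 1/1 - 0/1 = 1/1
  'a': [0/1 + 1/1*0/1, 0/1 + 1/1*3/10) = [0/1, 3/10) <- contains code 99/500
  'e': [0/1 + 1/1*3/10, 0/1 + 1/1*3/5) = [3/10, 3/5)
  'd': [0/1 + 1/1*3/5, 0/1 + 1/1*1/1) = [3/5, 1/1)
  emit 'a', narrow to [0/1, 3/10)
Step 2: interval [0/1, 3/10), width = 3/10 - 0/1 = 3/10
  'a': [0/1 + 3/10*0/1, 0/1 + 3/10*3/10) = [0/1, 9/100)
  'e': [0/1 + 3/10*3/10, 0/1 + 3/10*3/5) = [9/100, 9/50)
  'd': [0/1 + 3/10*3/5, 0/1 + 3/10*1/1) = [9/50, 3/10) <- contains code 99/500
  emit 'd', narrow to [9/50, 3/10)
Step 3: interval [9/50, 3/10), width = 3/10 - 9/50 = 3/25
  'a': [9/50 + 3/25*0/1, 9/50 + 3/25*3/10) = [9/50, 27/125) <- contains code 99/500
  'e': [9/50 + 3/25*3/10, 9/50 + 3/25*3/5) = [27/125, 63/250)
  'd': [9/50 + 3/25*3/5, 9/50 + 3/25*1/1) = [63/250, 3/10)
  emit 'a', narrow to [9/50, 27/125)

Answer: symbol=a low=0/1 high=3/10
symbol=d low=9/50 high=3/10
symbol=a low=9/50 high=27/125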